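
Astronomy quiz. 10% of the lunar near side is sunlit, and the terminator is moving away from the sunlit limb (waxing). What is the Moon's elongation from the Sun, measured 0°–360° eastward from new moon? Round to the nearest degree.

cos θ = 1 − 2f = 0.800, giving a principal value of 36.9°.
The Moon is waxing (0°–180°), so θ = 36.9° directly.

37°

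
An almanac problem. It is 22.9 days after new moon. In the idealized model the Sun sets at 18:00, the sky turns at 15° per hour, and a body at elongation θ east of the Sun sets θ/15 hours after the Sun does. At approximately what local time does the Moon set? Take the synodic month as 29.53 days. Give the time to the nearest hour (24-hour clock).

The Moon has covered 22.9/29.53 of its cycle, so θ ≈ 360° × 22.9/29.53 = 279.2°.
At 15° of sky rotation per hour, 279.2° corresponds to a 18.61 h lag.
18:00 + 18.61 h ≈ 12:37 → 13:00 to the nearest hour.

13:00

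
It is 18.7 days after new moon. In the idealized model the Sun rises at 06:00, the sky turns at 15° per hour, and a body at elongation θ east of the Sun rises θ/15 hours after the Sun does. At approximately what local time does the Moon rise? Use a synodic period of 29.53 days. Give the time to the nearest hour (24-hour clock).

Phase angle: θ = 360°·(18.7 d)/(29.53 d) = 228.0°.
The Moon trails the Sun by θ/15 = 228.0/15 ≈ 15.20 hours.
06:00 + 15.20 h ≈ 21:12 → 21:00 to the nearest hour.

21:00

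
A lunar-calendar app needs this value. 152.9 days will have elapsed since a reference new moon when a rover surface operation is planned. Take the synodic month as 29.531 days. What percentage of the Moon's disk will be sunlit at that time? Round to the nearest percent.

28%

152.9 d spans 5 complete synodic months (5 × 29.531 = 147.66 d) plus 5.25 d.
Elongation θ = 360° × 5.25/29.531 ≈ 63.9°.
Illuminated fraction = (1 − cos 63.9°)/2 = (1 − 0.439)/2 ≈ 0.280, so 28%.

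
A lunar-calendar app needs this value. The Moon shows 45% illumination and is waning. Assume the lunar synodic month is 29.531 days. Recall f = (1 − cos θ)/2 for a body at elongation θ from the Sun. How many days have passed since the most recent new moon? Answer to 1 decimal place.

cos θ = 1 − 2f = 0.100, giving a principal value of 84.3°.
A waning Moon lies in 180°–360°, so θ = 360° − 84.3° = 275.7°.
Age = 29.531 × 275.7°/360° ≈ 22.62 days.

22.6 days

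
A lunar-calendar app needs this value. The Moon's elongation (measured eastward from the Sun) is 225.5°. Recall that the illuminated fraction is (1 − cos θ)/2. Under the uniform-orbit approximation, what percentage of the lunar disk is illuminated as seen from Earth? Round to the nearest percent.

85%

cos 225.5° = (-0.701), so f = (1 − (-0.701))/2 = 0.850, i.e. 85%.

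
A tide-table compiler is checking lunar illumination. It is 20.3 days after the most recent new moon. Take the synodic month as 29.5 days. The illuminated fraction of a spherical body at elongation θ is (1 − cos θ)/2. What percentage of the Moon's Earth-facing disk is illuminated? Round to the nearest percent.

69%

The Moon has covered 20.3/29.5 of its cycle, so θ ≈ 360° × 20.3/29.5 = 247.7°.
Illuminated fraction = (1 − cos 247.7°)/2 = (1 − (-0.379))/2 ≈ 0.689, so 69%.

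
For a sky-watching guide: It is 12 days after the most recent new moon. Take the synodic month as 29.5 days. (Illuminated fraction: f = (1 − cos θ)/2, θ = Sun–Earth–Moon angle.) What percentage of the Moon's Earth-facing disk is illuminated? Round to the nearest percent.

92%

Phase angle: θ = 360°·(12 d)/(29.5 d) = 146.4°.
With cos θ = (-0.833), the lit fraction is (1 − (-0.833))/2 ≈ 0.917, so 92%.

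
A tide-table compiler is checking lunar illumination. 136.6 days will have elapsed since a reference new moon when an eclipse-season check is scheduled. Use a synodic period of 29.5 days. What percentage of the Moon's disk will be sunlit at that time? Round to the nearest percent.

84%

Reduce mod P: 136.6 − 4×29.5 = 18.60 d into the current lunation.
Phase angle: θ = 360°·(18.60 d)/(29.5 d) = 227.0°.
With cos θ = (-0.682), the lit fraction is (1 − (-0.682))/2 ≈ 0.841, so 84%.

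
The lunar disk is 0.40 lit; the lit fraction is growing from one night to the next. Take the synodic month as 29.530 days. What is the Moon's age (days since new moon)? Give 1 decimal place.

6.4 days

From f = (1 − cos θ)/2: cos θ = 1 − 2×0.40 = 0.200; arccos → 78.5°.
Before full moon the principal value applies: θ = 78.5°.
At 360°/29.530 d per day, 78.5° corresponds to 6.44 days.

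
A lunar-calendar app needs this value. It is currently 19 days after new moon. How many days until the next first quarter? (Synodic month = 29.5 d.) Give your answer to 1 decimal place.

17.9 days

First quarter occurs at elongation 90°, i.e. at age 29.5 × 90/360 = 7.375 d.
This lunation's first quarter (7.375 d) has passed, so add one period: 36.875 − 19 = 17.875 days.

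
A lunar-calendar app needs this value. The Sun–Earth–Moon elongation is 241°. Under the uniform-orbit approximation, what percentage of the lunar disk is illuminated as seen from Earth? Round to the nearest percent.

Half-versine of 241°: (1 − (-0.485))/2 = 0.742, i.e. 74%.

74%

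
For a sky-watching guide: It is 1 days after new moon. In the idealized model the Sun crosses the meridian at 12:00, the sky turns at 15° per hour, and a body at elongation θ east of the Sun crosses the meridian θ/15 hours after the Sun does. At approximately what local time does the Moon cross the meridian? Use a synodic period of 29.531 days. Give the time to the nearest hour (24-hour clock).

Phase angle: θ = 360°·(1 d)/(29.531 d) = 12.2°.
The Moon trails the Sun by θ/15 = 12.2/15 ≈ 0.81 hours.
12:00 + 0.81 h ≈ 12:49 → 13:00 to the nearest hour.

13:00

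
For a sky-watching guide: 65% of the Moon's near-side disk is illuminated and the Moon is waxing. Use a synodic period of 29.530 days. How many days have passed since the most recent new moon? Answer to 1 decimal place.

8.8 days

Invert f = (1 − cos θ)/2 to get cos θ = 1 − 2(0.65) = -0.300, hence θ₀ = arccos -0.300 = 107.5°.
Waxing ⇒ before full, so θ = 107.5°.
At 360°/29.530 d per day, 107.5° corresponds to 8.81 days.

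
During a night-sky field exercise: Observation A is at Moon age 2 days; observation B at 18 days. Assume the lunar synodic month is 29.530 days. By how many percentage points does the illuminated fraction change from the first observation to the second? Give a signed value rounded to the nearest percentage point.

θ₁ = 360° × 2/29.530 = 24.4°, f₁ = (1 − cos θ₁)/2 = 0.045.
θ₂ = 360° × 18/29.530 = 219.4°, f₂ = (1 − cos θ₂)/2 = 0.886.
Change = f₂ − f₁ = +0.842 → +84 percentage points.

+84 percentage points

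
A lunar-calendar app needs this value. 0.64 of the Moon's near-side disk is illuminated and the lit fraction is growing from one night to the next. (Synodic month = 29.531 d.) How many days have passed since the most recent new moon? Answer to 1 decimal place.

8.7 days

cos θ = 1 − 2f = -0.280, giving a principal value of 106.3°.
Before full moon the principal value applies: θ = 106.3°.
At 360°/29.531 d per day, 106.3° corresponds to 8.72 days.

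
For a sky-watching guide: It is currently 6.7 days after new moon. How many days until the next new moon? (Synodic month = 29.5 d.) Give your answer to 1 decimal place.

The next new moon completes the synodic month: 29.5 − 6.7 = 22.800 days.

22.8 days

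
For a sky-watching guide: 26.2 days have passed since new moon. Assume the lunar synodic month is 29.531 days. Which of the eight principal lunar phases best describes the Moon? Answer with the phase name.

θ ≈ 360° × 26.2/29.531 = 319°, which falls in the waning crescent sector.

waning crescent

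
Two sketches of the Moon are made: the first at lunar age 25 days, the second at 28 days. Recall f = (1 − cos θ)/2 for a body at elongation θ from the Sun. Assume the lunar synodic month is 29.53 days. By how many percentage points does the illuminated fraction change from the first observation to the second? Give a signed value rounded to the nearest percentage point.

-19 percentage points

First observation: θ = 360°·25/29.53 = 304.8°, so f = 0.215.
Second observation: θ = 341.3°, f = 0.026.
Δf = 0.026 − 0.215 = -0.189, i.e. -19 pp.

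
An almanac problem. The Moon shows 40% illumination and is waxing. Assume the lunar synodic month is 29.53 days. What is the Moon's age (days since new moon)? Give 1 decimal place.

Invert f = (1 − cos θ)/2 to get cos θ = 1 − 2(0.40) = 0.200, hence θ₀ = arccos 0.200 = 78.5°.
Waxing ⇒ before full, so θ = 78.5°.
At 360°/29.53 d per day, 78.5° corresponds to 6.44 days.

6.4 days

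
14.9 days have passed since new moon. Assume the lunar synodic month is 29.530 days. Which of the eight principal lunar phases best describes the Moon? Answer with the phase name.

full moon

θ ≈ 360° × 14.9/29.530 = 182°, which falls in the full moon sector.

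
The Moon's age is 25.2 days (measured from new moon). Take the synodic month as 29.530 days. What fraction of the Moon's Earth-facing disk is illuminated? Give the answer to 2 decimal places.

0.20

Phase angle: θ = 360°·(25.2 d)/(29.530 d) = 307.2°.
With cos θ = 0.605, the lit fraction is (1 − 0.605)/2 ≈ 0.198.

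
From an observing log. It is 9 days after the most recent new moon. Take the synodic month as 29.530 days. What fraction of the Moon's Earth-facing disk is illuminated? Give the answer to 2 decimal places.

Elongation θ = 360° × 9/29.530 ≈ 109.7°.
cos 109.7° = (-0.337), so f = (1 − (-0.337))/2 = 0.669.

0.67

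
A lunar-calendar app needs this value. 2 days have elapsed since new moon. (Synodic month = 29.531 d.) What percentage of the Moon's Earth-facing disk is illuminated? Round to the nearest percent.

Phase angle: θ = 360°·(2 d)/(29.531 d) = 24.4°.
With cos θ = 0.911, the lit fraction is (1 − 0.911)/2 ≈ 0.045, so 4%.

4%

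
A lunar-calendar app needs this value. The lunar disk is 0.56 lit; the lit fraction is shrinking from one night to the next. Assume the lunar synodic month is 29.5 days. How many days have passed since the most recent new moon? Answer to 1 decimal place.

cos θ = 1 − 2f = -0.120, giving a principal value of 96.9°.
Since the Moon is past full (waning), take the reflex angle: θ = 360° − 96.9° = 263.1°.
At 360°/29.5 d per day, 263.1° corresponds to 21.56 days.

21.6 days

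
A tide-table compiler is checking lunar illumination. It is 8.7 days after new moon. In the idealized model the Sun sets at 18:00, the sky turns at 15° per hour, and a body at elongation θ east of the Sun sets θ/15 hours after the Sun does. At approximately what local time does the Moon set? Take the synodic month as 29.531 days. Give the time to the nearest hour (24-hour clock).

Elongation θ = 360° × 8.7/29.531 ≈ 106.1°.
The Moon trails the Sun by θ/15 = 106.1/15 ≈ 7.07 hours.
18:00 + 7.07 h ≈ 01:04 → 01:00 to the nearest hour.

01:00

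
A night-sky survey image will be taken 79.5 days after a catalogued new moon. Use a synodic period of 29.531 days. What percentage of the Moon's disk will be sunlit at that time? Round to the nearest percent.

Reduce mod P: 79.5 − 2×29.531 = 20.44 d into the current lunation.
The Moon has covered 20.44/29.531 of its cycle, so θ ≈ 360° × 20.44/29.531 = 249.2°.
cos 249.2° = (-0.356), so f = (1 − (-0.356))/2 = 0.678, so 68%.

68%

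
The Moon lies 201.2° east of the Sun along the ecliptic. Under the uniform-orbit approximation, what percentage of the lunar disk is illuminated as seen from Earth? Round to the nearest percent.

97%

f = (1 − cos 201.2°)/2 = (1 − (-0.932))/2 ≈ 0.966, i.e. 97%.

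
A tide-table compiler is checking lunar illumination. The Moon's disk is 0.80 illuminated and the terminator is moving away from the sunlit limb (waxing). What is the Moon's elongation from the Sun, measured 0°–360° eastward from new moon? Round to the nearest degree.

127°

Invert f = (1 − cos θ)/2 to get cos θ = 1 − 2(0.80) = -0.600, hence θ₀ = arccos -0.600 = 126.9°.
Before full moon the principal value applies: θ = 126.9°.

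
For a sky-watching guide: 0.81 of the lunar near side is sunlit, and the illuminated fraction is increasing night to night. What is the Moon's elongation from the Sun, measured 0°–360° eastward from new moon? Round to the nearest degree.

Invert f = (1 − cos θ)/2 to get cos θ = 1 − 2(0.81) = -0.620, hence θ₀ = arccos -0.620 = 128.3°.
The Moon is waxing (0°–180°), so θ = 128.3° directly.

128°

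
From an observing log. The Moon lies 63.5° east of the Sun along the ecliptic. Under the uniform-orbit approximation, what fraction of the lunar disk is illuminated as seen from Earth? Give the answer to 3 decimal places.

0.277

f = (1 − cos 63.5°)/2 = (1 − 0.446)/2 ≈ 0.277.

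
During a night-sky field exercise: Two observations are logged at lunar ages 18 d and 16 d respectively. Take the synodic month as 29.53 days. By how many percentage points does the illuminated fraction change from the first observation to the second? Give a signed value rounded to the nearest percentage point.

First observation: θ = 360°·18/29.53 = 219.4°, so f = 0.886.
Second observation: θ = 195.1°, f = 0.983.
Δf = 0.983 − 0.886 = +0.097, i.e. +10 pp.

+10 percentage points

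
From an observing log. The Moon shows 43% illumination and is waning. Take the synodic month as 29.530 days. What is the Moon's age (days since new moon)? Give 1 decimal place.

Invert f = (1 − cos θ)/2 to get cos θ = 1 − 2(0.43) = 0.140, hence θ₀ = arccos 0.140 = 82.0°.
Since the Moon is past full (waning), take the reflex angle: θ = 360° − 82.0° = 278.0°.
That fraction of the synodic month is 278.0/360 × 29.530 d ≈ 22.81 d.

22.8 days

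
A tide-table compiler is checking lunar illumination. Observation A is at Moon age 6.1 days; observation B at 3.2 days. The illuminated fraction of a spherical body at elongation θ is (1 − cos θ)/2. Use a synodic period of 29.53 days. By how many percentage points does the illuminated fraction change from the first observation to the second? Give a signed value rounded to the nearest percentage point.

-25 pp

θ₁ = 360° × 6.1/29.53 = 74.4°, f₁ = (1 − cos θ₁)/2 = 0.365.
θ₂ = 360° × 3.2/29.53 = 39.0°, f₂ = (1 − cos θ₂)/2 = 0.111.
Change = f₂ − f₁ = -0.254 → -25 percentage points.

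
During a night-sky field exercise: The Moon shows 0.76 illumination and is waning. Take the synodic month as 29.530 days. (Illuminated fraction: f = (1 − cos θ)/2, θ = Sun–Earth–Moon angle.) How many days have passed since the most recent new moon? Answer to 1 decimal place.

Invert f = (1 − cos θ)/2 to get cos θ = 1 − 2(0.76) = -0.520, hence θ₀ = arccos -0.520 = 121.3°.
Waning ⇒ past full, so θ = 360° − 121.3° = 238.7°.
That fraction of the synodic month is 238.7/360 × 29.530 d ≈ 19.58 d.

19.6 days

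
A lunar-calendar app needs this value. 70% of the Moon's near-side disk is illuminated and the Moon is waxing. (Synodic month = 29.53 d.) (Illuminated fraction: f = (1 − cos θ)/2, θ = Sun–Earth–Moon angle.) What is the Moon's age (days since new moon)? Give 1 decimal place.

cos θ = 1 − 2f = -0.400, giving a principal value of 113.6°.
Before full moon the principal value applies: θ = 113.6°.
At 360°/29.53 d per day, 113.6° corresponds to 9.32 days.

9.3 days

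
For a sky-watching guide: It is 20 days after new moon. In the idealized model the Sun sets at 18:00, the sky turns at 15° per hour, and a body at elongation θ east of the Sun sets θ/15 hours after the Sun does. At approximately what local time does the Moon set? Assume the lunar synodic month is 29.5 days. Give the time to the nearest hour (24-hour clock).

10:00

The Moon has covered 20/29.5 of its cycle, so θ ≈ 360° × 20/29.5 = 244.1°.
At 15° of sky rotation per hour, 244.1° corresponds to a 16.27 h lag.
18:00 + 16.27 h ≈ 10:16 → 10:00 to the nearest hour.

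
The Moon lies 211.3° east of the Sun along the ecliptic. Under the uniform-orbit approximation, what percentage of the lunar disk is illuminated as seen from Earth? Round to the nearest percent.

cos 211.3° = (-0.854), so f = (1 − (-0.854))/2 = 0.927, i.e. 93%.

93%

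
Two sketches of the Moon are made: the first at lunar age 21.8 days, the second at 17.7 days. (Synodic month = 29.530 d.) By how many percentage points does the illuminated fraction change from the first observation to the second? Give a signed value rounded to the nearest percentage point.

First observation: θ = 360°·21.8/29.530 = 265.8°, so f = 0.537.
Second observation: θ = 215.8°, f = 0.906.
Δf = 0.906 − 0.537 = +0.369, i.e. +37 pp.

+37 percentage points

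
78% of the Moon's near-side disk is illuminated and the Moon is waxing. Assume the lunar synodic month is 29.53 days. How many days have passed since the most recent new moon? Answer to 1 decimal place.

10.2 days

From f = (1 − cos θ)/2: cos θ = 1 − 2×0.78 = -0.560; arccos → 124.1°.
The Moon is waxing (0°–180°), so θ = 124.1° directly.
At 360°/29.53 d per day, 124.1° corresponds to 10.18 days.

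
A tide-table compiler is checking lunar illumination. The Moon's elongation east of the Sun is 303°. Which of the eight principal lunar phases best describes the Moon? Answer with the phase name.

waning crescent

The waning crescent sector spans roughly 292°–338°; 303° falls inside it.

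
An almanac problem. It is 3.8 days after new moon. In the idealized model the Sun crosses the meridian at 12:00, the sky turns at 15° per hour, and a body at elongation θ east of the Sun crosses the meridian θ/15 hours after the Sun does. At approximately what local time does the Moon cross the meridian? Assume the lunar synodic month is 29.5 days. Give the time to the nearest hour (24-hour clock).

15:00

The Moon has covered 3.8/29.5 of its cycle, so θ ≈ 360° × 3.8/29.5 = 46.4°.
At 15° of sky rotation per hour, 46.4° corresponds to a 3.09 h lag.
12:00 + 3.09 h ≈ 15:05 → 15:00 to the nearest hour.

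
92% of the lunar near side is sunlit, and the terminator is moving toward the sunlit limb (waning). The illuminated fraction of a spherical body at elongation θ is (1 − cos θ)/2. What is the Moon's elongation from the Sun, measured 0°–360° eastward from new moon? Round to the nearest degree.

213°

cos θ = 1 − 2f = -0.840, giving a principal value of 147.1°.
Since the Moon is past full (waning), take the reflex angle: θ = 360° − 147.1° = 212.9°.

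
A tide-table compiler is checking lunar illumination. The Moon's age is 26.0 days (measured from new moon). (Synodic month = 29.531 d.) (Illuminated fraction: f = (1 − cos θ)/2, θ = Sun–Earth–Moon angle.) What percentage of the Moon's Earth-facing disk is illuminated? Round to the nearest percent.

13%

The Moon has covered 26.0/29.531 of its cycle, so θ ≈ 360° × 26.0/29.531 = 317.0°.
cos 317.0° = 0.731, so f = (1 − 0.731)/2 = 0.135, so 13%.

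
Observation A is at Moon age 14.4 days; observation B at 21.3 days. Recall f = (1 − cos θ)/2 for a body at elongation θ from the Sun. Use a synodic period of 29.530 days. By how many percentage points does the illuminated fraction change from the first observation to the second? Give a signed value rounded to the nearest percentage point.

θ₁ = 360° × 14.4/29.530 = 175.6°, f₁ = (1 − cos θ₁)/2 = 0.998.
θ₂ = 360° × 21.3/29.530 = 259.7°, f₂ = (1 − cos θ₂)/2 = 0.590.
Change = f₂ − f₁ = -0.409 → -41 percentage points.

-41 percentage points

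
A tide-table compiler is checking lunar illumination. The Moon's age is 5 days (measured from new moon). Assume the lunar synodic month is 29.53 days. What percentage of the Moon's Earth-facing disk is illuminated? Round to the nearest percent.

26%

Elongation θ = 360° × 5/29.53 ≈ 61.0°.
Illuminated fraction = (1 − cos 61.0°)/2 = (1 − 0.485)/2 ≈ 0.257, so 26%.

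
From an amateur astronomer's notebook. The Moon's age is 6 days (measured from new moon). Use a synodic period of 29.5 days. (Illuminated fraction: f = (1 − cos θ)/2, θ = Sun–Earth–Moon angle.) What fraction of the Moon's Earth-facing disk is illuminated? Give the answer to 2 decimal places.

Phase angle: θ = 360°·(6 d)/(29.5 d) = 73.2°.
Illuminated fraction = (1 − cos 73.2°)/2 = (1 − 0.289)/2 ≈ 0.356.

0.36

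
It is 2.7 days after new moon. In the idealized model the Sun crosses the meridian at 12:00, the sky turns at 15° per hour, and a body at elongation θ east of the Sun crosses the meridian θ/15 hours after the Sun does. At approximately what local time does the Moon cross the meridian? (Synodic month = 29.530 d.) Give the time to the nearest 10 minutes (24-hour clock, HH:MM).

14:10

Phase angle: θ = 360°·(2.7 d)/(29.530 d) = 32.9°.
Delay after the Sun = 32.9° / (15°/h) ≈ 2.19 h.
12:00 + 2.194 h ≈ 14:12 → 14:10 to the nearest ten minutes.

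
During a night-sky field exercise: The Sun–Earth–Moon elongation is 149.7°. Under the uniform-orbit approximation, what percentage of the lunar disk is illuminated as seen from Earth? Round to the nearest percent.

93%

f = (1 − cos 149.7°)/2 = (1 − (-0.863))/2 ≈ 0.932, i.e. 93%.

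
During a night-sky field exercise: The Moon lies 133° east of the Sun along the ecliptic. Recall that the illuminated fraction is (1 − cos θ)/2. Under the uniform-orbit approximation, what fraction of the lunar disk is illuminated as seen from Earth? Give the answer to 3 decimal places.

0.841

cos 133° = (-0.682), so f = (1 − (-0.682))/2 = 0.841.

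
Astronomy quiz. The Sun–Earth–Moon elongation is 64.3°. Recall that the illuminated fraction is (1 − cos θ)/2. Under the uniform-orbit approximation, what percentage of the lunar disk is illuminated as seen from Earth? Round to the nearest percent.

28%

cos 64.3° = 0.434, so f = (1 − 0.434)/2 = 0.283, i.e. 28%.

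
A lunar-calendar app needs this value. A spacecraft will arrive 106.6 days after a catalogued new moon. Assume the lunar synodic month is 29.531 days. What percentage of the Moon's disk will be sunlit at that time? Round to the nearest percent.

106.6 d spans 3 complete synodic months (3 × 29.531 = 88.59 d) plus 18.01 d.
Phase angle: θ = 360°·(18.01 d)/(29.531 d) = 219.5°.
Illuminated fraction = (1 − cos 219.5°)/2 = (1 − (-0.771))/2 ≈ 0.886, so 89%.

89%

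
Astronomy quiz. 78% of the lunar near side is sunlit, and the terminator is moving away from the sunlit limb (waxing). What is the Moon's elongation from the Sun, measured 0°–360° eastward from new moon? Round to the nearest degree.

cos θ = 1 − 2f = -0.560, giving a principal value of 124.1°.
Before full moon the principal value applies: θ = 124.1°.

124°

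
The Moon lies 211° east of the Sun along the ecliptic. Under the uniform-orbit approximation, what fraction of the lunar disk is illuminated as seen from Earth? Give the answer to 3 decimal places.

0.929

f = (1 − cos 211°)/2 = (1 − (-0.857))/2 ≈ 0.929.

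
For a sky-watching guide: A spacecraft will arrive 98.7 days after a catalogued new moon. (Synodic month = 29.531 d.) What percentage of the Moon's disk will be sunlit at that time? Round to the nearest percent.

77%

98.7/29.531 = 3.342 lunations, so 3 complete cycles and 10.11 d into the next.
Phase angle: θ = 360°·(10.11 d)/(29.531 d) = 123.2°.
cos 123.2° = (-0.548), so f = (1 − (-0.548))/2 = 0.774, so 77%.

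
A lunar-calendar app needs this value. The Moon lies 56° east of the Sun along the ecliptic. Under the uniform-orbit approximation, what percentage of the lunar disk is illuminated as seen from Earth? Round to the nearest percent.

Half-versine of 56°: (1 − 0.559)/2 = 0.220, i.e. 22%.

22%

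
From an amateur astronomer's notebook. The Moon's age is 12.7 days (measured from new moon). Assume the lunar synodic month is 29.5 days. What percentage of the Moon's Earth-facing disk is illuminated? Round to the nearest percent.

Elongation θ = 360° × 12.7/29.5 ≈ 155.0°.
cos 155.0° = (-0.906), so f = (1 − (-0.906))/2 = 0.953, so 95%.

95%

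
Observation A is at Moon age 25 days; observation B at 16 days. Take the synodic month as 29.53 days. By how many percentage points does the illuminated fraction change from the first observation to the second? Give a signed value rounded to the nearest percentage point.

+77 pp

First observation: θ = 360°·25/29.53 = 304.8°, so f = 0.215.
Second observation: θ = 195.1°, f = 0.983.
Δf = 0.983 − 0.215 = +0.768, i.e. +77 pp.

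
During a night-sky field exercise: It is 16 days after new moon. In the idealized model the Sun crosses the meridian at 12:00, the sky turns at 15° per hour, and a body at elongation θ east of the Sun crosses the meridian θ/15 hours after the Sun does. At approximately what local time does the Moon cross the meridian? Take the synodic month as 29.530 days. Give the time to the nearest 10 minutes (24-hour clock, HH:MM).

01:00

Elongation θ = 360° × 16/29.530 ≈ 195.1°.
At 15° of sky rotation per hour, 195.1° corresponds to a 13.00 h lag.
12:00 + 13.004 h ≈ 01:00 → 01:00 to the nearest ten minutes.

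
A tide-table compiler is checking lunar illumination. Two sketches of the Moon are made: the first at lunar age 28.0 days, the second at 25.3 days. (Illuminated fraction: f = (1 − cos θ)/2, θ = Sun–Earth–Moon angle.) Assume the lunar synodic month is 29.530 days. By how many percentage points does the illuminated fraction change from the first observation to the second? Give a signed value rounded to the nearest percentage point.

+16 percentage points

First observation: θ = 360°·28.0/29.530 = 341.3°, so f = 0.026.
Second observation: θ = 308.4°, f = 0.189.
Δf = 0.189 − 0.026 = +0.163, i.e. +16 pp.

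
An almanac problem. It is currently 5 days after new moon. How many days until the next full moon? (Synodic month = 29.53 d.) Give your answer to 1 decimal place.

9.8 days

Full moon occurs at elongation 180°, i.e. at age 29.53 × 180/360 = 14.765 d.
That is 14.765 − 5 = 9.765 days ahead.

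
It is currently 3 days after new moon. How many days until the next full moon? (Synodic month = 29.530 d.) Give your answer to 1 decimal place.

Full moon is 0.5 of the way through the cycle: age 0.5 × 29.530 = 14.765 d.
So 11.765 days remain (14.765 − 3).

11.8 days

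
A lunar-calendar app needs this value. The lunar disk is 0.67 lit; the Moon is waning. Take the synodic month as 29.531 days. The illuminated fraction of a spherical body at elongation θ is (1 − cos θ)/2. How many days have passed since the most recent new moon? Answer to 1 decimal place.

From f = (1 − cos θ)/2: cos θ = 1 − 2×0.67 = -0.340; arccos → 109.9°.
Since the Moon is past full (waning), take the reflex angle: θ = 360° − 109.9° = 250.1°.
That fraction of the synodic month is 250.1/360 × 29.531 d ≈ 20.52 d.

20.5 days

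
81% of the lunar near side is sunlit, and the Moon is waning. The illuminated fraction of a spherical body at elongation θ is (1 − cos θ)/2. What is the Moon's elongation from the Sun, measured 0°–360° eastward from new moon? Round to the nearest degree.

232°

Invert f = (1 − cos θ)/2 to get cos θ = 1 − 2(0.81) = -0.620, hence θ₀ = arccos -0.620 = 128.3°.
Waning ⇒ past full, so θ = 360° − 128.3° = 231.7°.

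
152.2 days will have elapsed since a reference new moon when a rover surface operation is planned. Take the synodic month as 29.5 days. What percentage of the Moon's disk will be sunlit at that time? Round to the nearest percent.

23%

152.2/29.5 = 5.159 lunations, so 5 complete cycles and 4.70 d into the next.
Phase angle: θ = 360°·(4.70 d)/(29.5 d) = 57.4°.
Illuminated fraction = (1 − cos 57.4°)/2 = (1 − 0.539)/2 ≈ 0.230, so 23%.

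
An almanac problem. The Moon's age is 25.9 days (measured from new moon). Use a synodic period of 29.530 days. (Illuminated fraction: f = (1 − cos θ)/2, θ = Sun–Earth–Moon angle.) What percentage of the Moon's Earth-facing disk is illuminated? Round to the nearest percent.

Phase angle: θ = 360°·(25.9 d)/(29.530 d) = 315.7°.
With cos θ = 0.716, the lit fraction is (1 − 0.716)/2 ≈ 0.142, so 14%.

14%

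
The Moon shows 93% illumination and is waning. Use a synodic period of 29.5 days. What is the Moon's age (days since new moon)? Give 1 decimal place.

From f = (1 − cos θ)/2: cos θ = 1 − 2×0.93 = -0.860; arccos → 149.3°.
Since the Moon is past full (waning), take the reflex angle: θ = 360° − 149.3° = 210.7°.
Age = 29.5 × 210.7°/360° ≈ 17.26 days.

17.3 days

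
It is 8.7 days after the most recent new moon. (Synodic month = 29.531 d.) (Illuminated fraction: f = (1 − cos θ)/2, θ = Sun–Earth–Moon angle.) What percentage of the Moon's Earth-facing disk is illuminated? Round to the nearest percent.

Elongation θ = 360° × 8.7/29.531 ≈ 106.1°.
Illuminated fraction = (1 − cos 106.1°)/2 = (1 − (-0.277))/2 ≈ 0.638, so 64%.

64%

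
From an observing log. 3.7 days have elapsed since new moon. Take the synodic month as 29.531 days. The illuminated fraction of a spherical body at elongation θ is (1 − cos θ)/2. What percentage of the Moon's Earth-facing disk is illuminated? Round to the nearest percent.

15%

Elongation θ = 360° × 3.7/29.531 ≈ 45.1°.
With cos θ = 0.706, the lit fraction is (1 − 0.706)/2 ≈ 0.147, so 15%.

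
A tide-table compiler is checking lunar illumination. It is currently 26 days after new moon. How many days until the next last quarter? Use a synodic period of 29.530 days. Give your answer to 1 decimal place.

Last quarter is 0.75 of the way through the cycle: age 0.75 × 29.530 = 22.148 d.
This lunation's last quarter (22.148 d) has passed, so add one period: 51.678 − 26 = 25.678 days.

25.7 days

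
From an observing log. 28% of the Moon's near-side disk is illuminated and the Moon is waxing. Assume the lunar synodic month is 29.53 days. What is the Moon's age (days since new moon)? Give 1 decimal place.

cos θ = 1 − 2f = 0.440, giving a principal value of 63.9°.
Before full moon the principal value applies: θ = 63.9°.
Age = 29.53 × 63.9°/360° ≈ 5.24 days.

5.2 days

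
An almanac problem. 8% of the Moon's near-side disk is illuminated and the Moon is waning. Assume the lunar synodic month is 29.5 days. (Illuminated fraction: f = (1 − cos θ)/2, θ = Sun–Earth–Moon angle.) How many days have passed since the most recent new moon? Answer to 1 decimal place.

26.8 days

Invert f = (1 − cos θ)/2 to get cos θ = 1 − 2(0.08) = 0.840, hence θ₀ = arccos 0.840 = 32.9°.
A waning Moon lies in 180°–360°, so θ = 360° − 32.9° = 327.1°.
That fraction of the synodic month is 327.1/360 × 29.5 d ≈ 26.81 d.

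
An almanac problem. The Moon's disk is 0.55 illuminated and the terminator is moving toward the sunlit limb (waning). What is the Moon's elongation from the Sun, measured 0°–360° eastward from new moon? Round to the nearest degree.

264°

From f = (1 − cos θ)/2: cos θ = 1 − 2×0.55 = -0.100; arccos → 95.7°.
A waning Moon lies in 180°–360°, so θ = 360° − 95.7° = 264.3°.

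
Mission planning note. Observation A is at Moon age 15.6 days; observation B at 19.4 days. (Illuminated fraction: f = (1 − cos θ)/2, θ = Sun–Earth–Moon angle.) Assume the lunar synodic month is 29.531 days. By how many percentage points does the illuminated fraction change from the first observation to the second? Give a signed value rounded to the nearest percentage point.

-22 pp

First observation: θ = 360°·15.6/29.531 = 190.2°, so f = 0.992.
Second observation: θ = 236.5°, f = 0.776.
Δf = 0.776 − 0.992 = -0.216, i.e. -22 pp.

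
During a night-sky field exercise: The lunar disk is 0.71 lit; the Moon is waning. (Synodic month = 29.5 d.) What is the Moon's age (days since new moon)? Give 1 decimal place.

20.1 days

cos θ = 1 − 2f = -0.420, giving a principal value of 114.8°.
Since the Moon is past full (waning), take the reflex angle: θ = 360° − 114.8° = 245.2°.
Age = 29.5 × 245.2°/360° ≈ 20.09 days.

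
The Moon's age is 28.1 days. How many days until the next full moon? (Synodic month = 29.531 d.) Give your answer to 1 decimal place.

Full moon occurs at elongation 180°, i.e. at age 29.531 × 180/360 = 14.765 d.
Already past this cycle's full moon; the next is at 14.765 + 29.531 = 44.296 d, so 44.296 − 28.1 = 16.196 days.

16.2 days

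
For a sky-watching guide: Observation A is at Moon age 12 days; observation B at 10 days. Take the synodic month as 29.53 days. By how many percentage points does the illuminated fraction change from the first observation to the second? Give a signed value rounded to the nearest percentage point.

-15 pp

θ₁ = 360° × 12/29.53 = 146.3°, f₁ = (1 − cos θ₁)/2 = 0.916.
θ₂ = 360° × 10/29.53 = 121.9°, f₂ = (1 − cos θ₂)/2 = 0.764.
Change = f₂ − f₁ = -0.152 → -15 percentage points.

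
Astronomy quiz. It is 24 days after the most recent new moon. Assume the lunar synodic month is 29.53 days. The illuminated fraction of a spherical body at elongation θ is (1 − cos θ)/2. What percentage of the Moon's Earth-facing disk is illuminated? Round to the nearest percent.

The Moon has covered 24/29.53 of its cycle, so θ ≈ 360° × 24/29.53 = 292.6°.
With cos θ = 0.384, the lit fraction is (1 − 0.384)/2 ≈ 0.308, so 31%.

31%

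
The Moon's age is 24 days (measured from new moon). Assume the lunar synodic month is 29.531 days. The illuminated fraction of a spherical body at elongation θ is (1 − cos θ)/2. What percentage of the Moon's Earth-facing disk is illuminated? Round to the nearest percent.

31%

The Moon has covered 24/29.531 of its cycle, so θ ≈ 360° × 24/29.531 = 292.6°.
cos 292.6° = 0.384, so f = (1 − 0.384)/2 = 0.308, so 31%.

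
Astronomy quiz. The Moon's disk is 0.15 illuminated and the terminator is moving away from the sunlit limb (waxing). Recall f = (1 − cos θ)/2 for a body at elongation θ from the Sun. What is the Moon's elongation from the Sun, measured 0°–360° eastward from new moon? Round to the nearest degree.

Invert f = (1 − cos θ)/2 to get cos θ = 1 − 2(0.15) = 0.700, hence θ₀ = arccos 0.700 = 45.6°.
The Moon is waxing (0°–180°), so θ = 45.6° directly.

46°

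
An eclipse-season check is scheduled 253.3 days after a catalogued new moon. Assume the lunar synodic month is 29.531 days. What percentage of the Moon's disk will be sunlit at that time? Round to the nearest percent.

94%

253.3/29.531 = 8.577 lunations, so 8 complete cycles and 17.05 d into the next.
Phase angle: θ = 360°·(17.05 d)/(29.531 d) = 207.9°.
cos 207.9° = (-0.884), so f = (1 − (-0.884))/2 = 0.942, so 94%.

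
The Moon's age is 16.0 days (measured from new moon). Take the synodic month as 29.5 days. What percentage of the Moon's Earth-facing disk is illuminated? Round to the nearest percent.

98%

Phase angle: θ = 360°·(16.0 d)/(29.5 d) = 195.3°.
Illuminated fraction = (1 − cos 195.3°)/2 = (1 − (-0.965))/2 ≈ 0.982, so 98%.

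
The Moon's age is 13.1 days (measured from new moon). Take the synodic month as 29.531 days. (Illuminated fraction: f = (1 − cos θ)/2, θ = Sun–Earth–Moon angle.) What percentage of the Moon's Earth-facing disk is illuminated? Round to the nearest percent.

Elongation θ = 360° × 13.1/29.531 ≈ 159.7°.
cos 159.7° = (-0.938), so f = (1 − (-0.938))/2 = 0.969, so 97%.

97%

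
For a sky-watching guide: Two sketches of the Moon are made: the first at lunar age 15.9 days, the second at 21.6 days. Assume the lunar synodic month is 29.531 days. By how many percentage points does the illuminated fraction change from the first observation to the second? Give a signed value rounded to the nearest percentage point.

-43 percentage points

First observation: θ = 360°·15.9/29.531 = 193.8°, so f = 0.986.
Second observation: θ = 263.3°, f = 0.558.
Δf = 0.558 − 0.986 = -0.427, i.e. -43 pp.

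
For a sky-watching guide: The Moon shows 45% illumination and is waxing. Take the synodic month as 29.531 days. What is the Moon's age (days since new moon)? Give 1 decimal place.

6.9 days

From f = (1 − cos θ)/2: cos θ = 1 − 2×0.45 = 0.100; arccos → 84.3°.
Waxing ⇒ before full, so θ = 84.3°.
That fraction of the synodic month is 84.3/360 × 29.531 d ≈ 6.91 d.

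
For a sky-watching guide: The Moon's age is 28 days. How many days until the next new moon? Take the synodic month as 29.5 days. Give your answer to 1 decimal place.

The next new moon completes the synodic month: 29.5 − 28 = 1.500 days.

1.5 days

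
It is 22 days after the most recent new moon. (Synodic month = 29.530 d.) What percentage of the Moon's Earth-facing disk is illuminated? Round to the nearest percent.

Elongation θ = 360° × 22/29.530 ≈ 268.2°.
Illuminated fraction = (1 − cos 268.2°)/2 = (1 − (-0.031))/2 ≈ 0.516, so 52%.

52%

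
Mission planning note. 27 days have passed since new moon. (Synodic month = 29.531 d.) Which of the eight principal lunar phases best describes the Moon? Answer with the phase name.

waning crescent

θ ≈ 360° × 27/29.531 = 329°, which falls in the waning crescent sector.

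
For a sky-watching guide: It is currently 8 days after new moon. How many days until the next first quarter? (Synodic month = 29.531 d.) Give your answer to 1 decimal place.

28.9 days

First quarter occurs at elongation 90°, i.e. at age 29.531 × 90/360 = 7.383 d.
Already past this cycle's first quarter; the next is at 7.383 + 29.531 = 36.914 d, so 36.914 − 8 = 28.914 days.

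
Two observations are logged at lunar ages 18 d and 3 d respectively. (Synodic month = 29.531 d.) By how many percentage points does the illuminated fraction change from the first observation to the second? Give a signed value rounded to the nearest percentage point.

θ₁ = 360° × 18/29.531 = 219.4°, f₁ = (1 − cos θ₁)/2 = 0.886.
θ₂ = 360° × 3/29.531 = 36.6°, f₂ = (1 − cos θ₂)/2 = 0.098.
Change = f₂ − f₁ = -0.788 → -79 percentage points.

-79 percentage points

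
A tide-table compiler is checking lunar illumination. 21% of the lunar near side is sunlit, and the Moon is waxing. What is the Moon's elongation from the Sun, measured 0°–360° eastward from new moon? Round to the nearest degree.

55°

cos θ = 1 − 2f = 0.580, giving a principal value of 54.5°.
The Moon is waxing (0°–180°), so θ = 54.5° directly.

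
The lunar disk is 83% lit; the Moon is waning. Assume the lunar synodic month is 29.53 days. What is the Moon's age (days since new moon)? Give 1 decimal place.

18.8 days

cos θ = 1 − 2f = -0.660, giving a principal value of 131.3°.
Waning ⇒ past full, so θ = 360° − 131.3° = 228.7°.
That fraction of the synodic month is 228.7/360 × 29.53 d ≈ 18.76 d.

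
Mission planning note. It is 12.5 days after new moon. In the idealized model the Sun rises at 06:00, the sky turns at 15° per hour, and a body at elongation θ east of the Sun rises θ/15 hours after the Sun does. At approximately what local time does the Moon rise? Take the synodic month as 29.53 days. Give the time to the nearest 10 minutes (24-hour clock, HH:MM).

The Moon has covered 12.5/29.53 of its cycle, so θ ≈ 360° × 12.5/29.53 = 152.4°.
Delay after the Sun = 152.4° / (15°/h) ≈ 10.16 h.
06:00 + 10.159 h ≈ 16:10 → 16:10 to the nearest ten minutes.

16:10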